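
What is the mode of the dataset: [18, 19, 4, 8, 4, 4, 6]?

4

Step 1: Count the frequency of each value:
  4: appears 3 time(s)
  6: appears 1 time(s)
  8: appears 1 time(s)
  18: appears 1 time(s)
  19: appears 1 time(s)
Step 2: The value 4 appears most frequently (3 times).
Step 3: Mode = 4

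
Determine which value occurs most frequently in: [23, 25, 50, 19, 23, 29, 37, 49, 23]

23

Step 1: Count the frequency of each value:
  19: appears 1 time(s)
  23: appears 3 time(s)
  25: appears 1 time(s)
  29: appears 1 time(s)
  37: appears 1 time(s)
  49: appears 1 time(s)
  50: appears 1 time(s)
Step 2: The value 23 appears most frequently (3 times).
Step 3: Mode = 23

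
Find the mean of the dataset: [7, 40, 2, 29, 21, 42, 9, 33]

22.875

Step 1: Sum all values: 7 + 40 + 2 + 29 + 21 + 42 + 9 + 33 = 183
Step 2: Count the number of values: n = 8
Step 3: Mean = sum / n = 183 / 8 = 22.875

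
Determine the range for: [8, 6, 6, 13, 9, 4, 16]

12

Step 1: Identify the maximum value: max = 16
Step 2: Identify the minimum value: min = 4
Step 3: Range = max - min = 16 - 4 = 12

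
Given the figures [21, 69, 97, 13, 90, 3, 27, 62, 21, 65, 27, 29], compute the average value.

43.6667

Step 1: Sum all values: 21 + 69 + 97 + 13 + 90 + 3 + 27 + 62 + 21 + 65 + 27 + 29 = 524
Step 2: Count the number of values: n = 12
Step 3: Mean = sum / n = 524 / 12 = 43.6667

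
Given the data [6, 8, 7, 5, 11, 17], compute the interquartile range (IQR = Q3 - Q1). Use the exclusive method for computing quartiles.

6.75

Step 1: Sort the data: [5, 6, 7, 8, 11, 17]
Step 2: n = 6
Step 3: Using the exclusive quartile method:
  Q1 = 5.75
  Q2 (median) = 7.5
  Q3 = 12.5
  IQR = Q3 - Q1 = 12.5 - 5.75 = 6.75
Step 4: IQR = 6.75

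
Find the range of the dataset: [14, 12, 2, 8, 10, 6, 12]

12

Step 1: Identify the maximum value: max = 14
Step 2: Identify the minimum value: min = 2
Step 3: Range = max - min = 14 - 2 = 12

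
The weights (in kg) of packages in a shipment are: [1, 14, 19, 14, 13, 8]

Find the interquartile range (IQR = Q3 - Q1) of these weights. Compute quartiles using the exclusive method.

9

Step 1: Sort the data: [1, 8, 13, 14, 14, 19]
Step 2: n = 6
Step 3: Using the exclusive quartile method:
  Q1 = 6.25
  Q2 (median) = 13.5
  Q3 = 15.25
  IQR = Q3 - Q1 = 15.25 - 6.25 = 9
Step 4: IQR = 9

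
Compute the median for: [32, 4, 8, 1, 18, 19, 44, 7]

13

Step 1: Sort the data in ascending order: [1, 4, 7, 8, 18, 19, 32, 44]
Step 2: The number of values is n = 8.
Step 3: Since n is even, the median is the average of positions 4 and 5:
  Median = (8 + 18) / 2 = 13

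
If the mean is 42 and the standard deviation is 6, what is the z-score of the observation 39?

-0.5

Step 1: Recall the z-score formula: z = (x - mu) / sigma
Step 2: Substitute values: z = (39 - 42) / 6
Step 3: z = -3 / 6 = -0.5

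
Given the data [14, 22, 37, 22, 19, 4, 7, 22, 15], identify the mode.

22

Step 1: Count the frequency of each value:
  4: appears 1 time(s)
  7: appears 1 time(s)
  14: appears 1 time(s)
  15: appears 1 time(s)
  19: appears 1 time(s)
  22: appears 3 time(s)
  37: appears 1 time(s)
Step 2: The value 22 appears most frequently (3 times).
Step 3: Mode = 22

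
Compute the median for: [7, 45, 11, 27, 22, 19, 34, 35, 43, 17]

24.5

Step 1: Sort the data in ascending order: [7, 11, 17, 19, 22, 27, 34, 35, 43, 45]
Step 2: The number of values is n = 10.
Step 3: Since n is even, the median is the average of positions 5 and 6:
  Median = (22 + 27) / 2 = 24.5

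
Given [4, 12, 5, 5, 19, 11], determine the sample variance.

33.8667

Step 1: Compute the mean: (4 + 12 + 5 + 5 + 19 + 11) / 6 = 9.3333
Step 2: Compute squared deviations from the mean:
  (4 - 9.3333)^2 = 28.4444
  (12 - 9.3333)^2 = 7.1111
  (5 - 9.3333)^2 = 18.7778
  (5 - 9.3333)^2 = 18.7778
  (19 - 9.3333)^2 = 93.4444
  (11 - 9.3333)^2 = 2.7778
Step 3: Sum of squared deviations = 169.3333
Step 4: Sample variance = 169.3333 / 5 = 33.8667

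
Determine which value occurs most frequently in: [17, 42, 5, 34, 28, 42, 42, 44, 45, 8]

42

Step 1: Count the frequency of each value:
  5: appears 1 time(s)
  8: appears 1 time(s)
  17: appears 1 time(s)
  28: appears 1 time(s)
  34: appears 1 time(s)
  42: appears 3 time(s)
  44: appears 1 time(s)
  45: appears 1 time(s)
Step 2: The value 42 appears most frequently (3 times).
Step 3: Mode = 42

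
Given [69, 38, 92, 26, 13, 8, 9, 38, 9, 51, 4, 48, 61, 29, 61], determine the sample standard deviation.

26.4291

Step 1: Compute the mean: 37.0667
Step 2: Sum of squared deviations from the mean: 9778.9333
Step 3: Sample variance = 9778.9333 / 14 = 698.4952
Step 4: Standard deviation = sqrt(698.4952) = 26.4291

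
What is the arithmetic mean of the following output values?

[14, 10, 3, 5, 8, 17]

9.5

Step 1: Sum all values: 14 + 10 + 3 + 5 + 8 + 17 = 57
Step 2: Count the number of values: n = 6
Step 3: Mean = sum / n = 57 / 6 = 9.5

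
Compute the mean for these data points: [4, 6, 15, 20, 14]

11.8

Step 1: Sum all values: 4 + 6 + 15 + 20 + 14 = 59
Step 2: Count the number of values: n = 5
Step 3: Mean = sum / n = 59 / 5 = 11.8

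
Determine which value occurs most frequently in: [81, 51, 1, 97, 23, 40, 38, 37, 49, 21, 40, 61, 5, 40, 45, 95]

40

Step 1: Count the frequency of each value:
  1: appears 1 time(s)
  5: appears 1 time(s)
  21: appears 1 time(s)
  23: appears 1 time(s)
  37: appears 1 time(s)
  38: appears 1 time(s)
  40: appears 3 time(s)
  45: appears 1 time(s)
  49: appears 1 time(s)
  51: appears 1 time(s)
  61: appears 1 time(s)
  81: appears 1 time(s)
  95: appears 1 time(s)
  97: appears 1 time(s)
Step 2: The value 40 appears most frequently (3 times).
Step 3: Mode = 40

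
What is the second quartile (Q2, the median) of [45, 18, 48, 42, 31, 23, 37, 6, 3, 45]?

34

Step 1: Sort the data: [3, 6, 18, 23, 31, 37, 42, 45, 45, 48]
Step 2: n = 10
Step 3: Q2 is the median. Since n is even, it is the average of the values at positions 5 and 6:
  Q2 = (31 + 37) / 2 = 34
Step 4: Q2 = 34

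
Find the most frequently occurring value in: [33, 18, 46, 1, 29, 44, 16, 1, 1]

1

Step 1: Count the frequency of each value:
  1: appears 3 time(s)
  16: appears 1 time(s)
  18: appears 1 time(s)
  29: appears 1 time(s)
  33: appears 1 time(s)
  44: appears 1 time(s)
  46: appears 1 time(s)
Step 2: The value 1 appears most frequently (3 times).
Step 3: Mode = 1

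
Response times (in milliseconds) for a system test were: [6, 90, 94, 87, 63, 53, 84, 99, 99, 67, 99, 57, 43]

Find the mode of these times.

99

Step 1: Count the frequency of each value:
  6: appears 1 time(s)
  43: appears 1 time(s)
  53: appears 1 time(s)
  57: appears 1 time(s)
  63: appears 1 time(s)
  67: appears 1 time(s)
  84: appears 1 time(s)
  87: appears 1 time(s)
  90: appears 1 time(s)
  94: appears 1 time(s)
  99: appears 3 time(s)
Step 2: The value 99 appears most frequently (3 times).
Step 3: Mode = 99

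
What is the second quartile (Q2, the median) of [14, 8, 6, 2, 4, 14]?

7

Step 1: Sort the data: [2, 4, 6, 8, 14, 14]
Step 2: n = 6
Step 3: Q2 is the median. Since n is even, it is the average of the values at positions 3 and 4:
  Q2 = (6 + 8) / 2 = 7
Step 4: Q2 = 7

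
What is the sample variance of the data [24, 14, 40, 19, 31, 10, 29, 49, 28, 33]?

137.3444

Step 1: Compute the mean: (24 + 14 + 40 + 19 + 31 + 10 + 29 + 49 + 28 + 33) / 10 = 27.7
Step 2: Compute squared deviations from the mean:
  (24 - 27.7)^2 = 13.69
  (14 - 27.7)^2 = 187.69
  (40 - 27.7)^2 = 151.29
  (19 - 27.7)^2 = 75.69
  (31 - 27.7)^2 = 10.89
  (10 - 27.7)^2 = 313.29
  (29 - 27.7)^2 = 1.69
  (49 - 27.7)^2 = 453.69
  (28 - 27.7)^2 = 0.09
  (33 - 27.7)^2 = 28.09
Step 3: Sum of squared deviations = 1236.1
Step 4: Sample variance = 1236.1 / 9 = 137.3444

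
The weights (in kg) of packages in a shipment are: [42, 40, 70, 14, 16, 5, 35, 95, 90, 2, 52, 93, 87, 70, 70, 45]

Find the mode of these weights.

70

Step 1: Count the frequency of each value:
  2: appears 1 time(s)
  5: appears 1 time(s)
  14: appears 1 time(s)
  16: appears 1 time(s)
  35: appears 1 time(s)
  40: appears 1 time(s)
  42: appears 1 time(s)
  45: appears 1 time(s)
  52: appears 1 time(s)
  70: appears 3 time(s)
  87: appears 1 time(s)
  90: appears 1 time(s)
  93: appears 1 time(s)
  95: appears 1 time(s)
Step 2: The value 70 appears most frequently (3 times).
Step 3: Mode = 70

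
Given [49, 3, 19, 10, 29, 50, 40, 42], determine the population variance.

281.9375

Step 1: Compute the mean: (49 + 3 + 19 + 10 + 29 + 50 + 40 + 42) / 8 = 30.25
Step 2: Compute squared deviations from the mean:
  (49 - 30.25)^2 = 351.5625
  (3 - 30.25)^2 = 742.5625
  (19 - 30.25)^2 = 126.5625
  (10 - 30.25)^2 = 410.0625
  (29 - 30.25)^2 = 1.5625
  (50 - 30.25)^2 = 390.0625
  (40 - 30.25)^2 = 95.0625
  (42 - 30.25)^2 = 138.0625
Step 3: Sum of squared deviations = 2255.5
Step 4: Population variance = 2255.5 / 8 = 281.9375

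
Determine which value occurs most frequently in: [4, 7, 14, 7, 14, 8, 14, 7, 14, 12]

14

Step 1: Count the frequency of each value:
  4: appears 1 time(s)
  7: appears 3 time(s)
  8: appears 1 time(s)
  12: appears 1 time(s)
  14: appears 4 time(s)
Step 2: The value 14 appears most frequently (4 times).
Step 3: Mode = 14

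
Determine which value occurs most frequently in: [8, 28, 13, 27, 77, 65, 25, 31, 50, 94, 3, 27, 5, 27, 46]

27

Step 1: Count the frequency of each value:
  3: appears 1 time(s)
  5: appears 1 time(s)
  8: appears 1 time(s)
  13: appears 1 time(s)
  25: appears 1 time(s)
  27: appears 3 time(s)
  28: appears 1 time(s)
  31: appears 1 time(s)
  46: appears 1 time(s)
  50: appears 1 time(s)
  65: appears 1 time(s)
  77: appears 1 time(s)
  94: appears 1 time(s)
Step 2: The value 27 appears most frequently (3 times).
Step 3: Mode = 27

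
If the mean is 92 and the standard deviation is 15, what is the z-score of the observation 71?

-1.4

Step 1: Recall the z-score formula: z = (x - mu) / sigma
Step 2: Substitute values: z = (71 - 92) / 15
Step 3: z = -21 / 15 = -1.4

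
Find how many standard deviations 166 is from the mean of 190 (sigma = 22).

-1.0909

Step 1: Recall the z-score formula: z = (x - mu) / sigma
Step 2: Substitute values: z = (166 - 190) / 22
Step 3: z = -24 / 22 = -1.0909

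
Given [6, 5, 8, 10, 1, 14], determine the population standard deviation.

4.0689

Step 1: Compute the mean: 7.3333
Step 2: Sum of squared deviations from the mean: 99.3333
Step 3: Population variance = 99.3333 / 6 = 16.5556
Step 4: Standard deviation = sqrt(16.5556) = 4.0689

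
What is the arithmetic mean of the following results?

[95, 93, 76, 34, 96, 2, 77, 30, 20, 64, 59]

58.7273

Step 1: Sum all values: 95 + 93 + 76 + 34 + 96 + 2 + 77 + 30 + 20 + 64 + 59 = 646
Step 2: Count the number of values: n = 11
Step 3: Mean = sum / n = 646 / 11 = 58.7273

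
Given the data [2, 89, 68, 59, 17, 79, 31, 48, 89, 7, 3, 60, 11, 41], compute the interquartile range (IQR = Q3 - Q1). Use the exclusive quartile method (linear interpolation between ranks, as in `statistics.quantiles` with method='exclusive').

60.75

Step 1: Sort the data: [2, 3, 7, 11, 17, 31, 41, 48, 59, 60, 68, 79, 89, 89]
Step 2: n = 14
Step 3: Using the exclusive quartile method:
  Q1 = 10
  Q2 (median) = 44.5
  Q3 = 70.75
  IQR = Q3 - Q1 = 70.75 - 10 = 60.75
Step 4: IQR = 60.75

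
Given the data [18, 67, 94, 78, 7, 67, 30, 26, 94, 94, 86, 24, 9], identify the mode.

94

Step 1: Count the frequency of each value:
  7: appears 1 time(s)
  9: appears 1 time(s)
  18: appears 1 time(s)
  24: appears 1 time(s)
  26: appears 1 time(s)
  30: appears 1 time(s)
  67: appears 2 time(s)
  78: appears 1 time(s)
  86: appears 1 time(s)
  94: appears 3 time(s)
Step 2: The value 94 appears most frequently (3 times).
Step 3: Mode = 94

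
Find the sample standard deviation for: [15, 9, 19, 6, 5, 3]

6.253

Step 1: Compute the mean: 9.5
Step 2: Sum of squared deviations from the mean: 195.5
Step 3: Sample variance = 195.5 / 5 = 39.1
Step 4: Standard deviation = sqrt(39.1) = 6.253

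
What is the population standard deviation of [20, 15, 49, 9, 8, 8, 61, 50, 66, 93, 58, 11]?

27.7198

Step 1: Compute the mean: 37.3333
Step 2: Sum of squared deviations from the mean: 9220.6667
Step 3: Population variance = 9220.6667 / 12 = 768.3889
Step 4: Standard deviation = sqrt(768.3889) = 27.7198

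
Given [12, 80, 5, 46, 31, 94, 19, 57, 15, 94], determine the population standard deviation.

32.6069

Step 1: Compute the mean: 45.3
Step 2: Sum of squared deviations from the mean: 10632.1
Step 3: Population variance = 10632.1 / 10 = 1063.21
Step 4: Standard deviation = sqrt(1063.21) = 32.6069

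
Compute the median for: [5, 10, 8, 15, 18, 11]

10.5

Step 1: Sort the data in ascending order: [5, 8, 10, 11, 15, 18]
Step 2: The number of values is n = 6.
Step 3: Since n is even, the median is the average of positions 3 and 4:
  Median = (10 + 11) / 2 = 10.5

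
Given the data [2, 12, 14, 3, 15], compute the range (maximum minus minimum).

13

Step 1: Identify the maximum value: max = 15
Step 2: Identify the minimum value: min = 2
Step 3: Range = max - min = 15 - 2 = 13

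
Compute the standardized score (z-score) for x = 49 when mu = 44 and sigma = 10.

0.5

Step 1: Recall the z-score formula: z = (x - mu) / sigma
Step 2: Substitute values: z = (49 - 44) / 10
Step 3: z = 5 / 10 = 0.5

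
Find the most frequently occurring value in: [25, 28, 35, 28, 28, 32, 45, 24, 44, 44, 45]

28

Step 1: Count the frequency of each value:
  24: appears 1 time(s)
  25: appears 1 time(s)
  28: appears 3 time(s)
  32: appears 1 time(s)
  35: appears 1 time(s)
  44: appears 2 time(s)
  45: appears 2 time(s)
Step 2: The value 28 appears most frequently (3 times).
Step 3: Mode = 28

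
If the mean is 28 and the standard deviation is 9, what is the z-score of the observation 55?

3

Step 1: Recall the z-score formula: z = (x - mu) / sigma
Step 2: Substitute values: z = (55 - 28) / 9
Step 3: z = 27 / 9 = 3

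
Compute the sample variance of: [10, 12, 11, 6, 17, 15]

14.9667

Step 1: Compute the mean: (10 + 12 + 11 + 6 + 17 + 15) / 6 = 11.8333
Step 2: Compute squared deviations from the mean:
  (10 - 11.8333)^2 = 3.3611
  (12 - 11.8333)^2 = 0.0278
  (11 - 11.8333)^2 = 0.6944
  (6 - 11.8333)^2 = 34.0278
  (17 - 11.8333)^2 = 26.6944
  (15 - 11.8333)^2 = 10.0278
Step 3: Sum of squared deviations = 74.8333
Step 4: Sample variance = 74.8333 / 5 = 14.9667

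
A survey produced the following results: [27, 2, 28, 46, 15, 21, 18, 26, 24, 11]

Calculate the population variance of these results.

124.36

Step 1: Compute the mean: (27 + 2 + 28 + 46 + 15 + 21 + 18 + 26 + 24 + 11) / 10 = 21.8
Step 2: Compute squared deviations from the mean:
  (27 - 21.8)^2 = 27.04
  (2 - 21.8)^2 = 392.04
  (28 - 21.8)^2 = 38.44
  (46 - 21.8)^2 = 585.64
  (15 - 21.8)^2 = 46.24
  (21 - 21.8)^2 = 0.64
  (18 - 21.8)^2 = 14.44
  (26 - 21.8)^2 = 17.64
  (24 - 21.8)^2 = 4.84
  (11 - 21.8)^2 = 116.64
Step 3: Sum of squared deviations = 1243.6
Step 4: Population variance = 1243.6 / 10 = 124.36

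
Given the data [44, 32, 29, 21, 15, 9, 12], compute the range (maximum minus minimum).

35

Step 1: Identify the maximum value: max = 44
Step 2: Identify the minimum value: min = 9
Step 3: Range = max - min = 44 - 9 = 35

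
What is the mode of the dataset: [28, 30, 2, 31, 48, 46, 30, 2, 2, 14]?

2

Step 1: Count the frequency of each value:
  2: appears 3 time(s)
  14: appears 1 time(s)
  28: appears 1 time(s)
  30: appears 2 time(s)
  31: appears 1 time(s)
  46: appears 1 time(s)
  48: appears 1 time(s)
Step 2: The value 2 appears most frequently (3 times).
Step 3: Mode = 2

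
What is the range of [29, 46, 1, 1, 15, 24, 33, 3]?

45

Step 1: Identify the maximum value: max = 46
Step 2: Identify the minimum value: min = 1
Step 3: Range = max - min = 46 - 1 = 45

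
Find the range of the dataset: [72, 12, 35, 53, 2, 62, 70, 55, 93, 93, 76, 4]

91

Step 1: Identify the maximum value: max = 93
Step 2: Identify the minimum value: min = 2
Step 3: Range = max - min = 93 - 2 = 91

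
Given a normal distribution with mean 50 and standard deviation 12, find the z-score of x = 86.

3

Step 1: Recall the z-score formula: z = (x - mu) / sigma
Step 2: Substitute values: z = (86 - 50) / 12
Step 3: z = 36 / 12 = 3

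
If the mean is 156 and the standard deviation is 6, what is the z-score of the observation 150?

-1

Step 1: Recall the z-score formula: z = (x - mu) / sigma
Step 2: Substitute values: z = (150 - 156) / 6
Step 3: z = -6 / 6 = -1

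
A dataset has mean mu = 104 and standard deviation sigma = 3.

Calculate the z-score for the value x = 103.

-0.3333

Step 1: Recall the z-score formula: z = (x - mu) / sigma
Step 2: Substitute values: z = (103 - 104) / 3
Step 3: z = -1 / 3 = -0.3333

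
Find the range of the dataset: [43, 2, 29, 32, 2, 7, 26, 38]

41

Step 1: Identify the maximum value: max = 43
Step 2: Identify the minimum value: min = 2
Step 3: Range = max - min = 43 - 2 = 41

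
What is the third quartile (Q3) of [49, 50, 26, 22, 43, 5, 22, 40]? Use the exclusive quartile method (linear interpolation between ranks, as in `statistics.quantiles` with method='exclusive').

47.5

Step 1: Sort the data: [5, 22, 22, 26, 40, 43, 49, 50]
Step 2: n = 8
Step 3: Using the exclusive quartile method:
  Q1 = 22
  Q2 (median) = 33
  Q3 = 47.5
  IQR = Q3 - Q1 = 47.5 - 22 = 25.5
Step 4: Q3 = 47.5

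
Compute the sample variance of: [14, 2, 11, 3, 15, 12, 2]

34.2857

Step 1: Compute the mean: (14 + 2 + 11 + 3 + 15 + 12 + 2) / 7 = 8.4286
Step 2: Compute squared deviations from the mean:
  (14 - 8.4286)^2 = 31.0408
  (2 - 8.4286)^2 = 41.3265
  (11 - 8.4286)^2 = 6.6122
  (3 - 8.4286)^2 = 29.4694
  (15 - 8.4286)^2 = 43.1837
  (12 - 8.4286)^2 = 12.7551
  (2 - 8.4286)^2 = 41.3265
Step 3: Sum of squared deviations = 205.7143
Step 4: Sample variance = 205.7143 / 6 = 34.2857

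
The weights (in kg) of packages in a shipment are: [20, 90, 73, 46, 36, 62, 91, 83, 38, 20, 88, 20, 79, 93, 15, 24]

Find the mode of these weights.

20

Step 1: Count the frequency of each value:
  15: appears 1 time(s)
  20: appears 3 time(s)
  24: appears 1 time(s)
  36: appears 1 time(s)
  38: appears 1 time(s)
  46: appears 1 time(s)
  62: appears 1 time(s)
  73: appears 1 time(s)
  79: appears 1 time(s)
  83: appears 1 time(s)
  88: appears 1 time(s)
  90: appears 1 time(s)
  91: appears 1 time(s)
  93: appears 1 time(s)
Step 2: The value 20 appears most frequently (3 times).
Step 3: Mode = 20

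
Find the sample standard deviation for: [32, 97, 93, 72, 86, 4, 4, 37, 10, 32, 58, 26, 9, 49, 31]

32.0305

Step 1: Compute the mean: 42.6667
Step 2: Sum of squared deviations from the mean: 14363.3333
Step 3: Sample variance = 14363.3333 / 14 = 1025.9524
Step 4: Standard deviation = sqrt(1025.9524) = 32.0305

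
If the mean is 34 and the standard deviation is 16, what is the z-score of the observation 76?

2.625

Step 1: Recall the z-score formula: z = (x - mu) / sigma
Step 2: Substitute values: z = (76 - 34) / 16
Step 3: z = 42 / 16 = 2.625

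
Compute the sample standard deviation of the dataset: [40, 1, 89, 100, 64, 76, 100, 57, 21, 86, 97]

33.6314

Step 1: Compute the mean: 66.4545
Step 2: Sum of squared deviations from the mean: 11310.7273
Step 3: Sample variance = 11310.7273 / 10 = 1131.0727
Step 4: Standard deviation = sqrt(1131.0727) = 33.6314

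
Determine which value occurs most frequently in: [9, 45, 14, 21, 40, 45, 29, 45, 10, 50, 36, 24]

45

Step 1: Count the frequency of each value:
  9: appears 1 time(s)
  10: appears 1 time(s)
  14: appears 1 time(s)
  21: appears 1 time(s)
  24: appears 1 time(s)
  29: appears 1 time(s)
  36: appears 1 time(s)
  40: appears 1 time(s)
  45: appears 3 time(s)
  50: appears 1 time(s)
Step 2: The value 45 appears most frequently (3 times).
Step 3: Mode = 45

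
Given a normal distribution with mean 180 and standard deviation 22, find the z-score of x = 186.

0.2727

Step 1: Recall the z-score formula: z = (x - mu) / sigma
Step 2: Substitute values: z = (186 - 180) / 22
Step 3: z = 6 / 22 = 0.2727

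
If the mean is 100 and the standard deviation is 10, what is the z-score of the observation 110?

1

Step 1: Recall the z-score formula: z = (x - mu) / sigma
Step 2: Substitute values: z = (110 - 100) / 10
Step 3: z = 10 / 10 = 1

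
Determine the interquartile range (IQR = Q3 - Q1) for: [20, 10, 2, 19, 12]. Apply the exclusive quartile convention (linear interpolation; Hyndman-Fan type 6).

13.5

Step 1: Sort the data: [2, 10, 12, 19, 20]
Step 2: n = 5
Step 3: Using the exclusive quartile method:
  Q1 = 6
  Q2 (median) = 12
  Q3 = 19.5
  IQR = Q3 - Q1 = 19.5 - 6 = 13.5
Step 4: IQR = 13.5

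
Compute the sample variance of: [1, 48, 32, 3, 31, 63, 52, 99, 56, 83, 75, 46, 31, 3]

906.5769

Step 1: Compute the mean: (1 + 48 + 32 + 3 + 31 + 63 + 52 + 99 + 56 + 83 + 75 + 46 + 31 + 3) / 14 = 44.5
Step 2: Compute squared deviations from the mean:
  (1 - 44.5)^2 = 1892.25
  (48 - 44.5)^2 = 12.25
  (32 - 44.5)^2 = 156.25
  (3 - 44.5)^2 = 1722.25
  (31 - 44.5)^2 = 182.25
  (63 - 44.5)^2 = 342.25
  (52 - 44.5)^2 = 56.25
  (99 - 44.5)^2 = 2970.25
  (56 - 44.5)^2 = 132.25
  (83 - 44.5)^2 = 1482.25
  (75 - 44.5)^2 = 930.25
  (46 - 44.5)^2 = 2.25
  (31 - 44.5)^2 = 182.25
  (3 - 44.5)^2 = 1722.25
Step 3: Sum of squared deviations = 11785.5
Step 4: Sample variance = 11785.5 / 13 = 906.5769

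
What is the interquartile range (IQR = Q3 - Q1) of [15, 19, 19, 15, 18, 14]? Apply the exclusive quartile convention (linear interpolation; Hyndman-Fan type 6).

4.25

Step 1: Sort the data: [14, 15, 15, 18, 19, 19]
Step 2: n = 6
Step 3: Using the exclusive quartile method:
  Q1 = 14.75
  Q2 (median) = 16.5
  Q3 = 19
  IQR = Q3 - Q1 = 19 - 14.75 = 4.25
Step 4: IQR = 4.25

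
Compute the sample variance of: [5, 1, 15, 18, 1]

64

Step 1: Compute the mean: (5 + 1 + 15 + 18 + 1) / 5 = 8
Step 2: Compute squared deviations from the mean:
  (5 - 8)^2 = 9
  (1 - 8)^2 = 49
  (15 - 8)^2 = 49
  (18 - 8)^2 = 100
  (1 - 8)^2 = 49
Step 3: Sum of squared deviations = 256
Step 4: Sample variance = 256 / 4 = 64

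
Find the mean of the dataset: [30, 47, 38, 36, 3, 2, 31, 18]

25.625

Step 1: Sum all values: 30 + 47 + 38 + 36 + 3 + 2 + 31 + 18 = 205
Step 2: Count the number of values: n = 8
Step 3: Mean = sum / n = 205 / 8 = 25.625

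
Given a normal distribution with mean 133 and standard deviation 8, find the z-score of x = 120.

-1.625

Step 1: Recall the z-score formula: z = (x - mu) / sigma
Step 2: Substitute values: z = (120 - 133) / 8
Step 3: z = -13 / 8 = -1.625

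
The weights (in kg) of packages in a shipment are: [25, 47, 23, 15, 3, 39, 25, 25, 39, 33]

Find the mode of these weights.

25

Step 1: Count the frequency of each value:
  3: appears 1 time(s)
  15: appears 1 time(s)
  23: appears 1 time(s)
  25: appears 3 time(s)
  33: appears 1 time(s)
  39: appears 2 time(s)
  47: appears 1 time(s)
Step 2: The value 25 appears most frequently (3 times).
Step 3: Mode = 25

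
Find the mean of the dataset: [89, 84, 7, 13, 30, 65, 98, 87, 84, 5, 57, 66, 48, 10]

53.0714

Step 1: Sum all values: 89 + 84 + 7 + 13 + 30 + 65 + 98 + 87 + 84 + 5 + 57 + 66 + 48 + 10 = 743
Step 2: Count the number of values: n = 14
Step 3: Mean = sum / n = 743 / 14 = 53.0714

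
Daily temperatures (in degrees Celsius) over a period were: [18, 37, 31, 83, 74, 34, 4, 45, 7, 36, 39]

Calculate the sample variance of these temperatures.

594.8909

Step 1: Compute the mean: (18 + 37 + 31 + 83 + 74 + 34 + 4 + 45 + 7 + 36 + 39) / 11 = 37.0909
Step 2: Compute squared deviations from the mean:
  (18 - 37.0909)^2 = 364.4628
  (37 - 37.0909)^2 = 0.0083
  (31 - 37.0909)^2 = 37.0992
  (83 - 37.0909)^2 = 2107.6446
  (74 - 37.0909)^2 = 1362.281
  (34 - 37.0909)^2 = 9.5537
  (4 - 37.0909)^2 = 1095.0083
  (45 - 37.0909)^2 = 62.5537
  (7 - 37.0909)^2 = 905.4628
  (36 - 37.0909)^2 = 1.1901
  (39 - 37.0909)^2 = 3.6446
Step 3: Sum of squared deviations = 5948.9091
Step 4: Sample variance = 5948.9091 / 10 = 594.8909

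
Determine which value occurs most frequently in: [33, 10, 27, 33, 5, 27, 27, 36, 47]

27

Step 1: Count the frequency of each value:
  5: appears 1 time(s)
  10: appears 1 time(s)
  27: appears 3 time(s)
  33: appears 2 time(s)
  36: appears 1 time(s)
  47: appears 1 time(s)
Step 2: The value 27 appears most frequently (3 times).
Step 3: Mode = 27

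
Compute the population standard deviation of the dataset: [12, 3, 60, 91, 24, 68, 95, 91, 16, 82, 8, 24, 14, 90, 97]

36.3532

Step 1: Compute the mean: 51.6667
Step 2: Sum of squared deviations from the mean: 19823.3333
Step 3: Population variance = 19823.3333 / 15 = 1321.5556
Step 4: Standard deviation = sqrt(1321.5556) = 36.3532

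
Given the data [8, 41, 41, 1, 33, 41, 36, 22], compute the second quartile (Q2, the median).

34.5

Step 1: Sort the data: [1, 8, 22, 33, 36, 41, 41, 41]
Step 2: n = 8
Step 3: Q2 is the median. Since n is even, it is the average of the values at positions 4 and 5:
  Q2 = (33 + 36) / 2 = 34.5
Step 4: Q2 = 34.5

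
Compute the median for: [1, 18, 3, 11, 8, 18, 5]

8

Step 1: Sort the data in ascending order: [1, 3, 5, 8, 11, 18, 18]
Step 2: The number of values is n = 7.
Step 3: Since n is odd, the median is the middle value at position 4: 8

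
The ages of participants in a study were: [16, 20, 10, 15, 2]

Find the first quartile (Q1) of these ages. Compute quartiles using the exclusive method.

6

Step 1: Sort the data: [2, 10, 15, 16, 20]
Step 2: n = 5
Step 3: Using the exclusive quartile method:
  Q1 = 6
  Q2 (median) = 15
  Q3 = 18
  IQR = Q3 - Q1 = 18 - 6 = 12
Step 4: Q1 = 6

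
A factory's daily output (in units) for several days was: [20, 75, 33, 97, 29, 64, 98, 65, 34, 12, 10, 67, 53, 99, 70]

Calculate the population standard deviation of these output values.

29.6681

Step 1: Compute the mean: 55.0667
Step 2: Sum of squared deviations from the mean: 13202.9333
Step 3: Population variance = 13202.9333 / 15 = 880.1956
Step 4: Standard deviation = sqrt(880.1956) = 29.6681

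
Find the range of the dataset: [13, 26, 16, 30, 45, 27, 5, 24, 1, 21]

44

Step 1: Identify the maximum value: max = 45
Step 2: Identify the minimum value: min = 1
Step 3: Range = max - min = 45 - 1 = 44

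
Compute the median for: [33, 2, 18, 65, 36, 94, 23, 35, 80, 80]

35.5

Step 1: Sort the data in ascending order: [2, 18, 23, 33, 35, 36, 65, 80, 80, 94]
Step 2: The number of values is n = 10.
Step 3: Since n is even, the median is the average of positions 5 and 6:
  Median = (35 + 36) / 2 = 35.5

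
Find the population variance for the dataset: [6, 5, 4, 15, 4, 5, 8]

13.0612

Step 1: Compute the mean: (6 + 5 + 4 + 15 + 4 + 5 + 8) / 7 = 6.7143
Step 2: Compute squared deviations from the mean:
  (6 - 6.7143)^2 = 0.5102
  (5 - 6.7143)^2 = 2.9388
  (4 - 6.7143)^2 = 7.3673
  (15 - 6.7143)^2 = 68.6531
  (4 - 6.7143)^2 = 7.3673
  (5 - 6.7143)^2 = 2.9388
  (8 - 6.7143)^2 = 1.6531
Step 3: Sum of squared deviations = 91.4286
Step 4: Population variance = 91.4286 / 7 = 13.0612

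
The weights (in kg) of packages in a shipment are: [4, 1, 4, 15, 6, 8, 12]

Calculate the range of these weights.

14

Step 1: Identify the maximum value: max = 15
Step 2: Identify the minimum value: min = 1
Step 3: Range = max - min = 15 - 1 = 14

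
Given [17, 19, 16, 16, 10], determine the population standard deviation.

3.0067

Step 1: Compute the mean: 15.6
Step 2: Sum of squared deviations from the mean: 45.2
Step 3: Population variance = 45.2 / 5 = 9.04
Step 4: Standard deviation = sqrt(9.04) = 3.0067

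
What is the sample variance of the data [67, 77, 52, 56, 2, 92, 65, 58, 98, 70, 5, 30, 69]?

855.6667

Step 1: Compute the mean: (67 + 77 + 52 + 56 + 2 + 92 + 65 + 58 + 98 + 70 + 5 + 30 + 69) / 13 = 57
Step 2: Compute squared deviations from the mean:
  (67 - 57)^2 = 100
  (77 - 57)^2 = 400
  (52 - 57)^2 = 25
  (56 - 57)^2 = 1
  (2 - 57)^2 = 3025
  (92 - 57)^2 = 1225
  (65 - 57)^2 = 64
  (58 - 57)^2 = 1
  (98 - 57)^2 = 1681
  (70 - 57)^2 = 169
  (5 - 57)^2 = 2704
  (30 - 57)^2 = 729
  (69 - 57)^2 = 144
Step 3: Sum of squared deviations = 10268
Step 4: Sample variance = 10268 / 12 = 855.6667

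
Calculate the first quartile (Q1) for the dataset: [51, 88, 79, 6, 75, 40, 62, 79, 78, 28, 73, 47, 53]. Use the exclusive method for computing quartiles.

43.5

Step 1: Sort the data: [6, 28, 40, 47, 51, 53, 62, 73, 75, 78, 79, 79, 88]
Step 2: n = 13
Step 3: Using the exclusive quartile method:
  Q1 = 43.5
  Q2 (median) = 62
  Q3 = 78.5
  IQR = Q3 - Q1 = 78.5 - 43.5 = 35
Step 4: Q1 = 43.5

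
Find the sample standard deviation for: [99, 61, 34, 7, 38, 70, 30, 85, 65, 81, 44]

27.6507

Step 1: Compute the mean: 55.8182
Step 2: Sum of squared deviations from the mean: 7645.6364
Step 3: Sample variance = 7645.6364 / 10 = 764.5636
Step 4: Standard deviation = sqrt(764.5636) = 27.6507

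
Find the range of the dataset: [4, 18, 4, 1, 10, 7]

17

Step 1: Identify the maximum value: max = 18
Step 2: Identify the minimum value: min = 1
Step 3: Range = max - min = 18 - 1 = 17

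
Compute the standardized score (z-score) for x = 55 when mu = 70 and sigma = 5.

-3

Step 1: Recall the z-score formula: z = (x - mu) / sigma
Step 2: Substitute values: z = (55 - 70) / 5
Step 3: z = -15 / 5 = -3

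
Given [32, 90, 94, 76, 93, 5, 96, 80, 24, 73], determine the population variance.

997.41

Step 1: Compute the mean: (32 + 90 + 94 + 76 + 93 + 5 + 96 + 80 + 24 + 73) / 10 = 66.3
Step 2: Compute squared deviations from the mean:
  (32 - 66.3)^2 = 1176.49
  (90 - 66.3)^2 = 561.69
  (94 - 66.3)^2 = 767.29
  (76 - 66.3)^2 = 94.09
  (93 - 66.3)^2 = 712.89
  (5 - 66.3)^2 = 3757.69
  (96 - 66.3)^2 = 882.09
  (80 - 66.3)^2 = 187.69
  (24 - 66.3)^2 = 1789.29
  (73 - 66.3)^2 = 44.89
Step 3: Sum of squared deviations = 9974.1
Step 4: Population variance = 9974.1 / 10 = 997.41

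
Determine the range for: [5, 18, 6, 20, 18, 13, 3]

17

Step 1: Identify the maximum value: max = 20
Step 2: Identify the minimum value: min = 3
Step 3: Range = max - min = 20 - 3 = 17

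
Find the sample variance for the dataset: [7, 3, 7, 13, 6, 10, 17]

22.3333

Step 1: Compute the mean: (7 + 3 + 7 + 13 + 6 + 10 + 17) / 7 = 9
Step 2: Compute squared deviations from the mean:
  (7 - 9)^2 = 4
  (3 - 9)^2 = 36
  (7 - 9)^2 = 4
  (13 - 9)^2 = 16
  (6 - 9)^2 = 9
  (10 - 9)^2 = 1
  (17 - 9)^2 = 64
Step 3: Sum of squared deviations = 134
Step 4: Sample variance = 134 / 6 = 22.3333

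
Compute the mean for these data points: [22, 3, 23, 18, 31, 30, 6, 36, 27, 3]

19.9

Step 1: Sum all values: 22 + 3 + 23 + 18 + 31 + 30 + 6 + 36 + 27 + 3 = 199
Step 2: Count the number of values: n = 10
Step 3: Mean = sum / n = 199 / 10 = 19.9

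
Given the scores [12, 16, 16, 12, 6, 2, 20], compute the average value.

12

Step 1: Sum all values: 12 + 16 + 16 + 12 + 6 + 2 + 20 = 84
Step 2: Count the number of values: n = 7
Step 3: Mean = sum / n = 84 / 7 = 12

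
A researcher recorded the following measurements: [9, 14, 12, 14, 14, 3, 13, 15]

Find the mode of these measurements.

14

Step 1: Count the frequency of each value:
  3: appears 1 time(s)
  9: appears 1 time(s)
  12: appears 1 time(s)
  13: appears 1 time(s)
  14: appears 3 time(s)
  15: appears 1 time(s)
Step 2: The value 14 appears most frequently (3 times).
Step 3: Mode = 14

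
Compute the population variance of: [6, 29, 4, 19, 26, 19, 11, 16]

69.4375

Step 1: Compute the mean: (6 + 29 + 4 + 19 + 26 + 19 + 11 + 16) / 8 = 16.25
Step 2: Compute squared deviations from the mean:
  (6 - 16.25)^2 = 105.0625
  (29 - 16.25)^2 = 162.5625
  (4 - 16.25)^2 = 150.0625
  (19 - 16.25)^2 = 7.5625
  (26 - 16.25)^2 = 95.0625
  (19 - 16.25)^2 = 7.5625
  (11 - 16.25)^2 = 27.5625
  (16 - 16.25)^2 = 0.0625
Step 3: Sum of squared deviations = 555.5
Step 4: Population variance = 555.5 / 8 = 69.4375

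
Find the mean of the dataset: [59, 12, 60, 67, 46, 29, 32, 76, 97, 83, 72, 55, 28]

55.0769

Step 1: Sum all values: 59 + 12 + 60 + 67 + 46 + 29 + 32 + 76 + 97 + 83 + 72 + 55 + 28 = 716
Step 2: Count the number of values: n = 13
Step 3: Mean = sum / n = 716 / 13 = 55.0769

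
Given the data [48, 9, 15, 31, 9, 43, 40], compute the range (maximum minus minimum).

39

Step 1: Identify the maximum value: max = 48
Step 2: Identify the minimum value: min = 9
Step 3: Range = max - min = 48 - 9 = 39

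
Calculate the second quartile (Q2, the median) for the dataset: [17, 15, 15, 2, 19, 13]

15

Step 1: Sort the data: [2, 13, 15, 15, 17, 19]
Step 2: n = 6
Step 3: Q2 is the median. Since n is even, it is the average of the values at positions 3 and 4:
  Q2 = (15 + 15) / 2 = 15
Step 4: Q2 = 15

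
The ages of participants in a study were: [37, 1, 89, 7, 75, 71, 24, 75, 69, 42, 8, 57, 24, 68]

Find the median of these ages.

49.5

Step 1: Sort the data in ascending order: [1, 7, 8, 24, 24, 37, 42, 57, 68, 69, 71, 75, 75, 89]
Step 2: The number of values is n = 14.
Step 3: Since n is even, the median is the average of positions 7 and 8:
  Median = (42 + 57) / 2 = 49.5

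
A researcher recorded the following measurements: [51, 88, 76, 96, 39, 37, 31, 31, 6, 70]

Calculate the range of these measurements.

90

Step 1: Identify the maximum value: max = 96
Step 2: Identify the minimum value: min = 6
Step 3: Range = max - min = 96 - 6 = 90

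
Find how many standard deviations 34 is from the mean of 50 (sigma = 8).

-2

Step 1: Recall the z-score formula: z = (x - mu) / sigma
Step 2: Substitute values: z = (34 - 50) / 8
Step 3: z = -16 / 8 = -2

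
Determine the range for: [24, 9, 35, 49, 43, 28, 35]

40

Step 1: Identify the maximum value: max = 49
Step 2: Identify the minimum value: min = 9
Step 3: Range = max - min = 49 - 9 = 40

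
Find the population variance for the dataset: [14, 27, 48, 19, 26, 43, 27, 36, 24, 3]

159.61

Step 1: Compute the mean: (14 + 27 + 48 + 19 + 26 + 43 + 27 + 36 + 24 + 3) / 10 = 26.7
Step 2: Compute squared deviations from the mean:
  (14 - 26.7)^2 = 161.29
  (27 - 26.7)^2 = 0.09
  (48 - 26.7)^2 = 453.69
  (19 - 26.7)^2 = 59.29
  (26 - 26.7)^2 = 0.49
  (43 - 26.7)^2 = 265.69
  (27 - 26.7)^2 = 0.09
  (36 - 26.7)^2 = 86.49
  (24 - 26.7)^2 = 7.29
  (3 - 26.7)^2 = 561.69
Step 3: Sum of squared deviations = 1596.1
Step 4: Population variance = 1596.1 / 10 = 159.61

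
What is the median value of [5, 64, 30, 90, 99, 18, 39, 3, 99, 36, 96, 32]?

37.5

Step 1: Sort the data in ascending order: [3, 5, 18, 30, 32, 36, 39, 64, 90, 96, 99, 99]
Step 2: The number of values is n = 12.
Step 3: Since n is even, the median is the average of positions 6 and 7:
  Median = (36 + 39) / 2 = 37.5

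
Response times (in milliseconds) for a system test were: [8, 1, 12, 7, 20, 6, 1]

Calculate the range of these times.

19

Step 1: Identify the maximum value: max = 20
Step 2: Identify the minimum value: min = 1
Step 3: Range = max - min = 20 - 1 = 19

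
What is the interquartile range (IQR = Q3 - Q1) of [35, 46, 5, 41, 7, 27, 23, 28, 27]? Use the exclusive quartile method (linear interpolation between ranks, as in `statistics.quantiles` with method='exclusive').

23

Step 1: Sort the data: [5, 7, 23, 27, 27, 28, 35, 41, 46]
Step 2: n = 9
Step 3: Using the exclusive quartile method:
  Q1 = 15
  Q2 (median) = 27
  Q3 = 38
  IQR = Q3 - Q1 = 38 - 15 = 23
Step 4: IQR = 23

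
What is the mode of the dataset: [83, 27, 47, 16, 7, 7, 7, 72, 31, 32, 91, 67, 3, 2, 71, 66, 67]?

7

Step 1: Count the frequency of each value:
  2: appears 1 time(s)
  3: appears 1 time(s)
  7: appears 3 time(s)
  16: appears 1 time(s)
  27: appears 1 time(s)
  31: appears 1 time(s)
  32: appears 1 time(s)
  47: appears 1 time(s)
  66: appears 1 time(s)
  67: appears 2 time(s)
  71: appears 1 time(s)
  72: appears 1 time(s)
  83: appears 1 time(s)
  91: appears 1 time(s)
Step 2: The value 7 appears most frequently (3 times).
Step 3: Mode = 7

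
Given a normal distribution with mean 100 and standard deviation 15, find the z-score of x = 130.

2

Step 1: Recall the z-score formula: z = (x - mu) / sigma
Step 2: Substitute values: z = (130 - 100) / 15
Step 3: z = 30 / 15 = 2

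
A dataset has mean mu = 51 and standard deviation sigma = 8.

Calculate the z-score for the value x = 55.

0.5

Step 1: Recall the z-score formula: z = (x - mu) / sigma
Step 2: Substitute values: z = (55 - 51) / 8
Step 3: z = 4 / 8 = 0.5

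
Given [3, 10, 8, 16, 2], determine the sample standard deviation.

5.6745

Step 1: Compute the mean: 7.8
Step 2: Sum of squared deviations from the mean: 128.8
Step 3: Sample variance = 128.8 / 4 = 32.2
Step 4: Standard deviation = sqrt(32.2) = 5.6745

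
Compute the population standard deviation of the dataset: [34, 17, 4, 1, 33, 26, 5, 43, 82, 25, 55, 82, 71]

27.2655

Step 1: Compute the mean: 36.7692
Step 2: Sum of squared deviations from the mean: 9664.3077
Step 3: Population variance = 9664.3077 / 13 = 743.4083
Step 4: Standard deviation = sqrt(743.4083) = 27.2655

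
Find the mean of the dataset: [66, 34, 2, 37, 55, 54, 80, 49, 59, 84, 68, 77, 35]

53.8462

Step 1: Sum all values: 66 + 34 + 2 + 37 + 55 + 54 + 80 + 49 + 59 + 84 + 68 + 77 + 35 = 700
Step 2: Count the number of values: n = 13
Step 3: Mean = sum / n = 700 / 13 = 53.8462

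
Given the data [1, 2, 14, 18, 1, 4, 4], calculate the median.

4

Step 1: Sort the data in ascending order: [1, 1, 2, 4, 4, 14, 18]
Step 2: The number of values is n = 7.
Step 3: Since n is odd, the median is the middle value at position 4: 4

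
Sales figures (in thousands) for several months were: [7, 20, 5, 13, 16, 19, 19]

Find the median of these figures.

16

Step 1: Sort the data in ascending order: [5, 7, 13, 16, 19, 19, 20]
Step 2: The number of values is n = 7.
Step 3: Since n is odd, the median is the middle value at position 4: 16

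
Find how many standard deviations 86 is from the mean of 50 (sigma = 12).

3

Step 1: Recall the z-score formula: z = (x - mu) / sigma
Step 2: Substitute values: z = (86 - 50) / 12
Step 3: z = 36 / 12 = 3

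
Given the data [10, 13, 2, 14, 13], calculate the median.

13

Step 1: Sort the data in ascending order: [2, 10, 13, 13, 14]
Step 2: The number of values is n = 5.
Step 3: Since n is odd, the median is the middle value at position 3: 13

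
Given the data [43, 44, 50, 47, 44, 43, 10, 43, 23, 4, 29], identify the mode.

43

Step 1: Count the frequency of each value:
  4: appears 1 time(s)
  10: appears 1 time(s)
  23: appears 1 time(s)
  29: appears 1 time(s)
  43: appears 3 time(s)
  44: appears 2 time(s)
  47: appears 1 time(s)
  50: appears 1 time(s)
Step 2: The value 43 appears most frequently (3 times).
Step 3: Mode = 43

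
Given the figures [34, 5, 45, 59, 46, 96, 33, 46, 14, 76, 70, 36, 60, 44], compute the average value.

47.4286

Step 1: Sum all values: 34 + 5 + 45 + 59 + 46 + 96 + 33 + 46 + 14 + 76 + 70 + 36 + 60 + 44 = 664
Step 2: Count the number of values: n = 14
Step 3: Mean = sum / n = 664 / 14 = 47.4286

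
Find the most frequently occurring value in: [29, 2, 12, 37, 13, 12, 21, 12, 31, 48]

12

Step 1: Count the frequency of each value:
  2: appears 1 time(s)
  12: appears 3 time(s)
  13: appears 1 time(s)
  21: appears 1 time(s)
  29: appears 1 time(s)
  31: appears 1 time(s)
  37: appears 1 time(s)
  48: appears 1 time(s)
Step 2: The value 12 appears most frequently (3 times).
Step 3: Mode = 12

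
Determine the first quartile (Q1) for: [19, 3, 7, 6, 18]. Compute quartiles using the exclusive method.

4.5

Step 1: Sort the data: [3, 6, 7, 18, 19]
Step 2: n = 5
Step 3: Using the exclusive quartile method:
  Q1 = 4.5
  Q2 (median) = 7
  Q3 = 18.5
  IQR = Q3 - Q1 = 18.5 - 4.5 = 14
Step 4: Q1 = 4.5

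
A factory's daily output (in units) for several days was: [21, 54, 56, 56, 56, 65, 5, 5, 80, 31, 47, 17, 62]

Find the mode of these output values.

56

Step 1: Count the frequency of each value:
  5: appears 2 time(s)
  17: appears 1 time(s)
  21: appears 1 time(s)
  31: appears 1 time(s)
  47: appears 1 time(s)
  54: appears 1 time(s)
  56: appears 3 time(s)
  62: appears 1 time(s)
  65: appears 1 time(s)
  80: appears 1 time(s)
Step 2: The value 56 appears most frequently (3 times).
Step 3: Mode = 56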